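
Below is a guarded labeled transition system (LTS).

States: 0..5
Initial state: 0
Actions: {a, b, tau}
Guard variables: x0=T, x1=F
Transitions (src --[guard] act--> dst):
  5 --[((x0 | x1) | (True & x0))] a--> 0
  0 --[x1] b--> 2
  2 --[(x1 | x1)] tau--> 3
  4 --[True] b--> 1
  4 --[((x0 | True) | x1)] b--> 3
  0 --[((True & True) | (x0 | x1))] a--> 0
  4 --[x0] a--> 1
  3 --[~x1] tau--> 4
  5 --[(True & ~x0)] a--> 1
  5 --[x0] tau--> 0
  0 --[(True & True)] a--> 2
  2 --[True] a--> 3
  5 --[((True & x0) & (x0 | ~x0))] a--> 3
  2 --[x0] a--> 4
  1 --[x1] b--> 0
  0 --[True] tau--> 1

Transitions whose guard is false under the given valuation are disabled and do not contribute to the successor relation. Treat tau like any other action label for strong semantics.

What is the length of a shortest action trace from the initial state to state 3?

Answer: 2

Analysis:
Breadth-first toward 3:
  Layer 0: {0}
  Layer 1: {1,2}
  Layer 2: {3,4}
first hit 3 at d=2 via a·a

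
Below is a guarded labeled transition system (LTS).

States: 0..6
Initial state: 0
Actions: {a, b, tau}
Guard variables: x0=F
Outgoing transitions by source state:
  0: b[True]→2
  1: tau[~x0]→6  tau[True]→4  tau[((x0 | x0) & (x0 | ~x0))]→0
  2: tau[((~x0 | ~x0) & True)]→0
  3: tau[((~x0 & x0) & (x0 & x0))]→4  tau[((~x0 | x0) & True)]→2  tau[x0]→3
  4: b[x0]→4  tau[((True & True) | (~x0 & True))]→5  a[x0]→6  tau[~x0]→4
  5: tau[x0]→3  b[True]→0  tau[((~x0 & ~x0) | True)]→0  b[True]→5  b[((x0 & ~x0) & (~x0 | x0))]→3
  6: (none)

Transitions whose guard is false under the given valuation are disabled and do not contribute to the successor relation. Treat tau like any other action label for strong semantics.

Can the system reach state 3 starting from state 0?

Answer: UNREACHABLE

Working:
10 transition(s) survive guard evaluation.
L0 = {0}
L1 = {2}  cumulative {0,2}
Reachable = {0,2}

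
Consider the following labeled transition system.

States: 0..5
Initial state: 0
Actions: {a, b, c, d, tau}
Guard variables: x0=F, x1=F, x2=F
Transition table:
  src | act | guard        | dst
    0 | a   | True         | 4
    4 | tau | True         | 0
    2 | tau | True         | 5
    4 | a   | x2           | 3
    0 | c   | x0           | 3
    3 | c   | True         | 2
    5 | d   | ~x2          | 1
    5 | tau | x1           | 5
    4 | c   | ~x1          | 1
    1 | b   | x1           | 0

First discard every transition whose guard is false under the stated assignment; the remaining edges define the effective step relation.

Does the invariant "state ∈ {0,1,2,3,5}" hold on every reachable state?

Answer: INVARIANT VIOLATED at state 4

Analysis:
Inv-set: {0,1,2,3,5}
Reachable = {0,1,4}
  0: ✓
  1: ✓
  4: VIOLATES
reach 4 via a — violates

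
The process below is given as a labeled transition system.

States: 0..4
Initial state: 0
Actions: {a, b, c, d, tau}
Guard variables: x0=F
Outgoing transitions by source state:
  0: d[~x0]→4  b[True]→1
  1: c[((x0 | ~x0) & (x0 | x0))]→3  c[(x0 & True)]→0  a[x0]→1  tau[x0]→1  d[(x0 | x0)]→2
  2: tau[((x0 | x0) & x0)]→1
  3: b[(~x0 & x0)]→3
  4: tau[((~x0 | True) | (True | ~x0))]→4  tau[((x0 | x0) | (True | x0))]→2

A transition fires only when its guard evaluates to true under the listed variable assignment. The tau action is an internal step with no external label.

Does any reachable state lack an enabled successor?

Reachable = {0,1,2,4}
  0: b→1  d→4  [2 out]
  1: ∅  [deadlock]
  2: ∅  [deadlock]
  4: tau→2  tau→4  [2 out]
witness 1: b

Answer: DEADLOCK at state 1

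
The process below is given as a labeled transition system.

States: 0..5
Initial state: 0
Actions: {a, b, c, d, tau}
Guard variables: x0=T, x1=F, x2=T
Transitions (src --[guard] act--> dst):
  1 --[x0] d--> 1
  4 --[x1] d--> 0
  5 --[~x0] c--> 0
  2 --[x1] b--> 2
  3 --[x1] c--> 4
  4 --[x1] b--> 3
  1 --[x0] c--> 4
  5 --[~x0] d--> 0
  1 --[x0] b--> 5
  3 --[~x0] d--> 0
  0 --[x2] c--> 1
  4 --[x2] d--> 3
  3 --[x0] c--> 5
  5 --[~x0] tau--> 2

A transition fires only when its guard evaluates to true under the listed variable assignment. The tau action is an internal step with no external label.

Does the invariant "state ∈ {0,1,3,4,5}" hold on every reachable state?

Inv-set: {0,1,3,4,5}
R = {0,1,3,4,5}
  0: ok
  1: ok
  3: ok
  4: ok
  5: ok

Answer: INVARIANT HOLDS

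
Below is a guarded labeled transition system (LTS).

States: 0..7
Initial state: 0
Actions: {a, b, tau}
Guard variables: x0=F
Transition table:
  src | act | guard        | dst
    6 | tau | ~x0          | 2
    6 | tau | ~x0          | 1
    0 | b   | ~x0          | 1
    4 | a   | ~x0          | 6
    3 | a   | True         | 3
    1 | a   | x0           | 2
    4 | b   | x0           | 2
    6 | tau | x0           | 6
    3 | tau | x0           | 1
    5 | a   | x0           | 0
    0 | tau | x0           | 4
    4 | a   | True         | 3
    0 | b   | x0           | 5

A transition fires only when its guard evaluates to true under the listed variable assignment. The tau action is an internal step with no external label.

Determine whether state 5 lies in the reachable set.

Guard filter leaves 6 enabled edge(s).
Layer 0: {0}
Layer 1: {1}  now seen {0,1}
Reachable = {0,1}

Answer: UNREACHABLE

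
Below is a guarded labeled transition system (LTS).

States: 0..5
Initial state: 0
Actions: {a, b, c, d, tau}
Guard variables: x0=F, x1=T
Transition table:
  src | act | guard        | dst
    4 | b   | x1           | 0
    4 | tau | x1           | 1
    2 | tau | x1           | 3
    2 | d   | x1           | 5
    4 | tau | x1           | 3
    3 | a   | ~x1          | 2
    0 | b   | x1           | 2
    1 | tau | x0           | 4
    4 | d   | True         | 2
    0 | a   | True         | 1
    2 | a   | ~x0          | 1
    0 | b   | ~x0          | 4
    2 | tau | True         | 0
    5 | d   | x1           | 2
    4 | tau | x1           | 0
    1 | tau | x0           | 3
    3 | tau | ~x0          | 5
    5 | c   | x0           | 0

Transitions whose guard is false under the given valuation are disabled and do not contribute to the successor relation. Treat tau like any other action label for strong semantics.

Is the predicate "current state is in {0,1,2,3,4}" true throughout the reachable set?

Safe = {0,1,2,3,4}
Reachable = {0,1,2,3,4,5}
  0: ✓
  1: ✓
  2: ✓
  3: ✓
  4: ✓
  5: ✗ unsafe
reach 5 via b·d — violates

Answer: INVARIANT VIOLATED at state 5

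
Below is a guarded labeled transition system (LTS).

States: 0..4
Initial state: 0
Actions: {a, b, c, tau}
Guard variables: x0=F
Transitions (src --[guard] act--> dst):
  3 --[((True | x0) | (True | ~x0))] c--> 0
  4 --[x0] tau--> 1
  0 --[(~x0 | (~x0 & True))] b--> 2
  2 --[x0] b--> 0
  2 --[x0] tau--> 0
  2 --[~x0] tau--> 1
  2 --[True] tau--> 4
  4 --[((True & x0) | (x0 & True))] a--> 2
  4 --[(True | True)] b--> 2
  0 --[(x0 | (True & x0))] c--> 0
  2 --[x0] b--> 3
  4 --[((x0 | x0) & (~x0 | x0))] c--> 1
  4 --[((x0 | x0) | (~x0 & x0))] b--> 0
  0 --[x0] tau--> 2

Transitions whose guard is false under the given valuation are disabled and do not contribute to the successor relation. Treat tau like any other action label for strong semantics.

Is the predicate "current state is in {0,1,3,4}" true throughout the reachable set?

Allowed set {0,1,3,4}
R = {0,1,2,4}
  0: ✓
  1: ✓
  2: ✗ unsafe
  4: ✓
reach 2 via b — violates

Answer: INVARIANT VIOLATED at state 2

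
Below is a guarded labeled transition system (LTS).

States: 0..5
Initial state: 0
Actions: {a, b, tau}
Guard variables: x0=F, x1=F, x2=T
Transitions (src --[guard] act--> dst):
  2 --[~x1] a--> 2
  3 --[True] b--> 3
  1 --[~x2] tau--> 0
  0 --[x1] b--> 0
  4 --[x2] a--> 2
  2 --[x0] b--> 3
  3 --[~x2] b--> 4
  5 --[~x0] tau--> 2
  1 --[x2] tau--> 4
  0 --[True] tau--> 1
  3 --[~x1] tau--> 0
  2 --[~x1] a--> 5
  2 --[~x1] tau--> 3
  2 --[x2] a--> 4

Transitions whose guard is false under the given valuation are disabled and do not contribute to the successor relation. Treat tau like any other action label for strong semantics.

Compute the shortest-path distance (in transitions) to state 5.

Answer: 4

Trace:
BFS to 5:
  Layer 0: {0}
  Layer 1: {1}
  Layer 2: {4}
  Layer 3: {2}
  Layer 4: {3,5}
depth(5)=4, e.g. tau·tau·a·a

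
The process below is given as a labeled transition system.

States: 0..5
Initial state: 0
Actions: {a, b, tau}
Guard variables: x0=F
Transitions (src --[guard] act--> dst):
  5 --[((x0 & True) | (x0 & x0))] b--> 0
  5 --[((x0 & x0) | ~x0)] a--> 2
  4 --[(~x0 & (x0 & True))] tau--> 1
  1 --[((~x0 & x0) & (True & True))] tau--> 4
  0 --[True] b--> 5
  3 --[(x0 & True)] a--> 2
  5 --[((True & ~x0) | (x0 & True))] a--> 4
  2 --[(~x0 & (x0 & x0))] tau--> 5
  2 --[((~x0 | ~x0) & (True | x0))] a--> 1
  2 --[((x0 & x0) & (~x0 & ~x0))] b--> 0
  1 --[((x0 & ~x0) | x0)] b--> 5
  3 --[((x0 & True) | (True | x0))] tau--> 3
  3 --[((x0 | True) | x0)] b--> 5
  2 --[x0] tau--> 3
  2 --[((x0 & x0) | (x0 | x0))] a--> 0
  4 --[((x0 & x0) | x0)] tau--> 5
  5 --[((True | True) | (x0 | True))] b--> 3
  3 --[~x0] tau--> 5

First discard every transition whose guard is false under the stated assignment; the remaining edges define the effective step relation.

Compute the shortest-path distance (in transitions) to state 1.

Answer: 3

Analysis:
BFS to 1:
  L0 = {0}
  L1 = {5}
  L2 = {2,3,4}
  L3 = {1}
1 enters at depth 3; path b·a·a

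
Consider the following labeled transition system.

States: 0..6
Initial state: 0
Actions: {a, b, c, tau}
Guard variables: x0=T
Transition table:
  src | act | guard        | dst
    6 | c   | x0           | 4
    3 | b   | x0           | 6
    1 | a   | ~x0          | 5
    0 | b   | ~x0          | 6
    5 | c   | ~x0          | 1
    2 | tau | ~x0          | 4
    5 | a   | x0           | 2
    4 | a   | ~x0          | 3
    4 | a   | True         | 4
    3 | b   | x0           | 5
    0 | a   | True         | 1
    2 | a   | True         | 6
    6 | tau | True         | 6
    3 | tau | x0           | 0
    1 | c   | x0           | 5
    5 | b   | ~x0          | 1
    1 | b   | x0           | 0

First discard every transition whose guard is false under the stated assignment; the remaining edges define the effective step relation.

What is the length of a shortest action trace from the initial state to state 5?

BFS to 5:
  Layer 0: {0}
  Layer 1: {1}
  Layer 2: {5}
5 enters at depth 2; path a·c

Answer: 2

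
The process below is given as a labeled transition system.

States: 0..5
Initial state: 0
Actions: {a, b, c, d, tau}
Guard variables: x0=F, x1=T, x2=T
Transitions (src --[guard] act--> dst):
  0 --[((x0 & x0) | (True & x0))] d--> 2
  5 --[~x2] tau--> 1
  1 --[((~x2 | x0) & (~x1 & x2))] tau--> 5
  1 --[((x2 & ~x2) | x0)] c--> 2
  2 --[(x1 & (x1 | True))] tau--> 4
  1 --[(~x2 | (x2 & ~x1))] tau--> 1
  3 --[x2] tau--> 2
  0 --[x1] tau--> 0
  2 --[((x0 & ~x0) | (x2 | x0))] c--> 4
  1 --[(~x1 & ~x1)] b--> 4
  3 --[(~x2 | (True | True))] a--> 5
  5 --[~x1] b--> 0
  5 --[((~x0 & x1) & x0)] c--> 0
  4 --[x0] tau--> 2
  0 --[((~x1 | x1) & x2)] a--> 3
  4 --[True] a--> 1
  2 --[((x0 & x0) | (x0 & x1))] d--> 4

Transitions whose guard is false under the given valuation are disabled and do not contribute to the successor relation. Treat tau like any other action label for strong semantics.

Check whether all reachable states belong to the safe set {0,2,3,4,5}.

Answer: INVARIANT VIOLATED at state 1

Trace:
Safe = {0,2,3,4,5}
Reachable = {0,1,2,3,4,5}
  0: safe
  1: ✗ unsafe
  2: safe
  3: safe
  4: safe
  5: safe
counterexample path to 1: a·tau·tau·a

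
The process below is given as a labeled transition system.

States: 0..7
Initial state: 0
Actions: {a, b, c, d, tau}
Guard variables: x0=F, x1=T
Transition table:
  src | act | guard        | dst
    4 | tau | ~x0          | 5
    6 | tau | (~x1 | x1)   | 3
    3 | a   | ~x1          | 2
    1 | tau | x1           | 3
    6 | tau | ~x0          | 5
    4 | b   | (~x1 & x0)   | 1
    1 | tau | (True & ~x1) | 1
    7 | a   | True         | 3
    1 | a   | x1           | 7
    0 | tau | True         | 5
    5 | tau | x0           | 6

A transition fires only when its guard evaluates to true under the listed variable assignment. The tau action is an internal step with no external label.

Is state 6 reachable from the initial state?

Answer: UNREACHABLE

Trace:
After dropping false guards: 7 live edges.
Layer 0: {0}
Layer 1: {5}  now seen {0,5}
Reach set: {0,5}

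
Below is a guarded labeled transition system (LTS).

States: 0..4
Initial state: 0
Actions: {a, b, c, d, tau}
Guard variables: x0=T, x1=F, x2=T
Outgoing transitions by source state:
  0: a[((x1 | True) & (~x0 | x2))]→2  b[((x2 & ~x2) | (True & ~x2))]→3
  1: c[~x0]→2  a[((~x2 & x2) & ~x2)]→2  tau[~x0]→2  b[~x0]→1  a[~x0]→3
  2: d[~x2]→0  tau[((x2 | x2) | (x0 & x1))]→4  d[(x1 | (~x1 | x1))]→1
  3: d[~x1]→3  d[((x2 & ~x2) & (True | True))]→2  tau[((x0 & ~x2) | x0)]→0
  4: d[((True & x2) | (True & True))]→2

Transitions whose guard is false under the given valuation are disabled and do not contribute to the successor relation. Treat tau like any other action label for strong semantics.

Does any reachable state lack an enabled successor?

Reach set: {0,1,2,4}
  0: a→2  [1 exit(s)]
  1: ∅  [no exit]
  2: d→1  tau→4  [2 exit(s)]
  4: d→2  [1 exit(s)]
trace reaching 1: a·d

Answer: DEADLOCK at state 1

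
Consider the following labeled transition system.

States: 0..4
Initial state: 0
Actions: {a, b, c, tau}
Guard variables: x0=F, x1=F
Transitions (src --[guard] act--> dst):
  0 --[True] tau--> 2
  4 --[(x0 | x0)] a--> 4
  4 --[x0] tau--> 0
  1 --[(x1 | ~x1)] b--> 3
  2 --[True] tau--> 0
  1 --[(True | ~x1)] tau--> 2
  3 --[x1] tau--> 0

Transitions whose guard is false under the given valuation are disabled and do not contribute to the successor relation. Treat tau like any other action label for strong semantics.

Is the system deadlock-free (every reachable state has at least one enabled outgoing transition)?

Answer: DEADLOCK-FREE

Working:
Reach set: {0,2}
  0: tau→2  [1 exit(s)]
  2: tau→0  [1 exit(s)]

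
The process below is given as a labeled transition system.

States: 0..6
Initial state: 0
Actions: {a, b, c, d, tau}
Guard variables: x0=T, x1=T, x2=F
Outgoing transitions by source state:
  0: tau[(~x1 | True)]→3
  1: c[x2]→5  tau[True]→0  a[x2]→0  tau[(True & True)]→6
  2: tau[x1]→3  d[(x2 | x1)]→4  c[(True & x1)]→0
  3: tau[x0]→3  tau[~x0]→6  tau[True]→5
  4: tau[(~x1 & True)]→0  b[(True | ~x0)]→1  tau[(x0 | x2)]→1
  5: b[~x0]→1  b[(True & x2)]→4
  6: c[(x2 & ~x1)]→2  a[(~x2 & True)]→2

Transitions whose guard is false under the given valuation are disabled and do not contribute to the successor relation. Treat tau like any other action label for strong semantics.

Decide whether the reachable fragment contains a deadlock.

Answer: DEADLOCK at state 5

Working:
R = {0,3,5}
  0: tau→3  [deg 1]
  3: tau→3  tau→5  [deg 2]
  5: ∅  [deadlock]
Path to 5: tau·tau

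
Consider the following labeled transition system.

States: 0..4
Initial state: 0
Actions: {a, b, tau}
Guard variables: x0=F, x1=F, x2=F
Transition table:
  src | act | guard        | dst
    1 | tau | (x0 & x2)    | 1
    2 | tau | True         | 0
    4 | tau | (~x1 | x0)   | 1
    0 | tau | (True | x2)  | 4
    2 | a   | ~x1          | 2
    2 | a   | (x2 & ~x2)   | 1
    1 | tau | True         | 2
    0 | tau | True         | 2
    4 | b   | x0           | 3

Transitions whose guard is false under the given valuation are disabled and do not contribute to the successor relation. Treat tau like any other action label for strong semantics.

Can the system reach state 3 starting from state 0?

After dropping false guards: 6 live edges.
Layer 0: {0}
Layer 1: {2,4}  now seen {0,2,4}
Layer 2: {1}  now seen {0,1,2,4}
Reach set: {0,1,2,4}

Answer: UNREACHABLE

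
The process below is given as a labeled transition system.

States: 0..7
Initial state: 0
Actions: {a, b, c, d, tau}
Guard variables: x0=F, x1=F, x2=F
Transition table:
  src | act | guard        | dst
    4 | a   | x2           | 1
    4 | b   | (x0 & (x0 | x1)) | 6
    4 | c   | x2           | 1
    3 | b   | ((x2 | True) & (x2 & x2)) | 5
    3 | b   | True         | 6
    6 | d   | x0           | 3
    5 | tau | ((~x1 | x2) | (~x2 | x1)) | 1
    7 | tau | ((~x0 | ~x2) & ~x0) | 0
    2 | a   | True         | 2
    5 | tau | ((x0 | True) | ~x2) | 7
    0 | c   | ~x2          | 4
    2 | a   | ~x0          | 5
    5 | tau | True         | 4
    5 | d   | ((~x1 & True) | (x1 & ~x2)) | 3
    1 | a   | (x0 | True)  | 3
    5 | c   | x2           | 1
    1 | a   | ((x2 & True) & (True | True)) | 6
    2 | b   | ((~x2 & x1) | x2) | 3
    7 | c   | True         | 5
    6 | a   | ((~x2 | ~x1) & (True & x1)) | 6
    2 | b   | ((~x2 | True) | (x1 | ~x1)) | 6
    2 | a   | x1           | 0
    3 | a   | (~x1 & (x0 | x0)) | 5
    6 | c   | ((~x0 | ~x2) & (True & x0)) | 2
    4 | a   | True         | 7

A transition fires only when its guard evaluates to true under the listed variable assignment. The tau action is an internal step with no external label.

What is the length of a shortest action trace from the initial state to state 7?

Answer: 2

Trace:
BFS to 7:
  depth 0: {0}
  depth 1: {4}
  depth 2: {7}
first hit 7 at d=2 via c·a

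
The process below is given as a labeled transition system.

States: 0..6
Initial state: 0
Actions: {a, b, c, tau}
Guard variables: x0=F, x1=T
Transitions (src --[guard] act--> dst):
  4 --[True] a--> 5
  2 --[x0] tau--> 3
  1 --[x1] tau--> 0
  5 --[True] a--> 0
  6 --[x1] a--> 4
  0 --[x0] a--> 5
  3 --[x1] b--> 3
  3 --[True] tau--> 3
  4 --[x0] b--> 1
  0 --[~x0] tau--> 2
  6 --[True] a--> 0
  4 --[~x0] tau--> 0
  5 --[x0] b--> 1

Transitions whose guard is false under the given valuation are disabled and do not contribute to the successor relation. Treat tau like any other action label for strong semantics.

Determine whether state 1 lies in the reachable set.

Answer: UNREACHABLE

Trace:
After dropping false guards: 9 live edges.
L0 = {0}
L1 = {2}  total {0,2}
Reachable = {0,2}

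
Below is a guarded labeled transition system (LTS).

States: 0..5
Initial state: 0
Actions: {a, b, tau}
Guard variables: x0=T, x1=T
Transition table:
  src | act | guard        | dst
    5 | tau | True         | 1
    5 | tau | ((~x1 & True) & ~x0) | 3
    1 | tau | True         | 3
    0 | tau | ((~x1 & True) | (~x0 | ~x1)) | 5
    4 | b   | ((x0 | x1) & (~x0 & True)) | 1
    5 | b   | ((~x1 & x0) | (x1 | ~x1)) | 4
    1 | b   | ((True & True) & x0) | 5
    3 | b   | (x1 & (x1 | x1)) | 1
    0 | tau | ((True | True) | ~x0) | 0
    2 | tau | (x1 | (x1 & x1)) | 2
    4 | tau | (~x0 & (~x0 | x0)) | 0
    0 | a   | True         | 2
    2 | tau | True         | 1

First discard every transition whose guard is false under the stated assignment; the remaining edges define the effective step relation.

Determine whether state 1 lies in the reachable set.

9 transition(s) survive guard evaluation.
depth 0: {0}
depth 1: {2}  total {0,2}
depth 2: {1}  total {0,1,2}
depth 3: {3,5}  total {0,1,2,3,5}
depth 4: {4}  total {0,1,2,3,4,5}
Reach set: {0,1,2,3,4,5}
witness 1: a·tau

Answer: REACHABLE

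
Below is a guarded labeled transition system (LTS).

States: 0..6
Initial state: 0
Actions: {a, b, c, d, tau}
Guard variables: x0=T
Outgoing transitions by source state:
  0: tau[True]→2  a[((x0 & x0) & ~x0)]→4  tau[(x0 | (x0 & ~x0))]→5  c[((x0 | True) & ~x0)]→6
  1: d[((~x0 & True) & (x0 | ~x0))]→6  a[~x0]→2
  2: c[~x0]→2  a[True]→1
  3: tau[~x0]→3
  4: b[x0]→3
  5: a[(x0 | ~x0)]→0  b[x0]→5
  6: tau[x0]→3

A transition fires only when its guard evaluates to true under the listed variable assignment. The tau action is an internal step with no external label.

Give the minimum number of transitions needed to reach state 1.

Breadth-first toward 1:
  Layer 0: {0}
  Layer 1: {2,5}
  Layer 2: {1}
first hit 1 at d=2 via tau·a

Answer: 2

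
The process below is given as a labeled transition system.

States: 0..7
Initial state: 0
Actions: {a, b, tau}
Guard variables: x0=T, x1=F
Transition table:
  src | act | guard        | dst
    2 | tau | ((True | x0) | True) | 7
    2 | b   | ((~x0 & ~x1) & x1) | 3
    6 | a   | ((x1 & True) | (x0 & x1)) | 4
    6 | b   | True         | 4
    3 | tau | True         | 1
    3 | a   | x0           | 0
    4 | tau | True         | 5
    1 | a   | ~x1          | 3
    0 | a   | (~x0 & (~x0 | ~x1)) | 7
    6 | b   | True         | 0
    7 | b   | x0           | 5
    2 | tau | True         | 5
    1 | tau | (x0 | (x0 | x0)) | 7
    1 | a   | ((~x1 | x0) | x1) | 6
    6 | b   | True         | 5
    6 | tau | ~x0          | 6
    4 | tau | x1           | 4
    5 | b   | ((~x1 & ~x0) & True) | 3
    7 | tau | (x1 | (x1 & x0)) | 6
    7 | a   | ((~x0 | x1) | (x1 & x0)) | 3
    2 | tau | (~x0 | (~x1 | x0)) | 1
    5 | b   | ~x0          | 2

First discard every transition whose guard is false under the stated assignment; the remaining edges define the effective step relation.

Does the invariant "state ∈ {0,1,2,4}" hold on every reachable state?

Answer: INVARIANT HOLDS

Analysis:
Safe = {0,1,2,4}
Reachable = {0}
  0: safe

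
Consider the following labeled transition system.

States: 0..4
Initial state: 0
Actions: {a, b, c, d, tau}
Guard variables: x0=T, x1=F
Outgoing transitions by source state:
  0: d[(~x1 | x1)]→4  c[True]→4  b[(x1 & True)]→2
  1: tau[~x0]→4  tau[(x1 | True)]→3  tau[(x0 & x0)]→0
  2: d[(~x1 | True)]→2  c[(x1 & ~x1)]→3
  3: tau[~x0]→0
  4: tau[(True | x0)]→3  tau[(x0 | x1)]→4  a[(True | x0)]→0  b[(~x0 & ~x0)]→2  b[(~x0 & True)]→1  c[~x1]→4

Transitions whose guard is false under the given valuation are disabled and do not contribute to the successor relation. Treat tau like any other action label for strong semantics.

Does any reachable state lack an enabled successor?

Answer: DEADLOCK at state 3

Trace:
Reachable = {0,3,4}
  0: c→4  d→4  [2 out]
  3: ∅  [STUCK]
  4: a→0  c→4  tau→3  tau→4  [4 out]
trace reaching 3: d·tau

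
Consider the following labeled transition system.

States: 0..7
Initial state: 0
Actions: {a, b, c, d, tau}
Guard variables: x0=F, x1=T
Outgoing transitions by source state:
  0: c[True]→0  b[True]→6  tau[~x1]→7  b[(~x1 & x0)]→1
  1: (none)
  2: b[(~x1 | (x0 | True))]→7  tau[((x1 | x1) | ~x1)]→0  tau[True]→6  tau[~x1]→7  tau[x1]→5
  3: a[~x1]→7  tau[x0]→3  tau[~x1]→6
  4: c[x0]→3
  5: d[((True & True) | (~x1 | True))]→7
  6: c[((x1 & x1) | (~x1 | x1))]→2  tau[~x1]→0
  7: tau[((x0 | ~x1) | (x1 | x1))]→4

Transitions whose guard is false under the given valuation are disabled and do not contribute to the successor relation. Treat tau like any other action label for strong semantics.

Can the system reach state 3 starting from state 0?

9 transition(s) survive guard evaluation.
L0 = {0}
L1 = {6}  now seen {0,6}
L2 = {2}  now seen {0,2,6}
L3 = {5,7}  now seen {0,2,5,6,7}
L4 = {4}  now seen {0,2,4,5,6,7}
R = {0,2,4,5,6,7}

Answer: UNREACHABLE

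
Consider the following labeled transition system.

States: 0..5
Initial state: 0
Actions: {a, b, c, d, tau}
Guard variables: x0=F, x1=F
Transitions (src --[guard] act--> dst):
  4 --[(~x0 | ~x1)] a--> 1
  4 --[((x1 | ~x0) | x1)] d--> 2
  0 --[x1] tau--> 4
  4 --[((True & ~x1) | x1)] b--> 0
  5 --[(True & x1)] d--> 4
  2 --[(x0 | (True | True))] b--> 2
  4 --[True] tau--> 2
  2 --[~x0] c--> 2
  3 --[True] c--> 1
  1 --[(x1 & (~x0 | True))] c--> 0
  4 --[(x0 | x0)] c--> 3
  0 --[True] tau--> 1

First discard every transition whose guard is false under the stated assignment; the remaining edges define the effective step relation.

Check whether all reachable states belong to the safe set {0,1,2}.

Inv-set: {0,1,2}
Reachable = {0,1}
  0: ok
  1: ok

Answer: INVARIANT HOLDS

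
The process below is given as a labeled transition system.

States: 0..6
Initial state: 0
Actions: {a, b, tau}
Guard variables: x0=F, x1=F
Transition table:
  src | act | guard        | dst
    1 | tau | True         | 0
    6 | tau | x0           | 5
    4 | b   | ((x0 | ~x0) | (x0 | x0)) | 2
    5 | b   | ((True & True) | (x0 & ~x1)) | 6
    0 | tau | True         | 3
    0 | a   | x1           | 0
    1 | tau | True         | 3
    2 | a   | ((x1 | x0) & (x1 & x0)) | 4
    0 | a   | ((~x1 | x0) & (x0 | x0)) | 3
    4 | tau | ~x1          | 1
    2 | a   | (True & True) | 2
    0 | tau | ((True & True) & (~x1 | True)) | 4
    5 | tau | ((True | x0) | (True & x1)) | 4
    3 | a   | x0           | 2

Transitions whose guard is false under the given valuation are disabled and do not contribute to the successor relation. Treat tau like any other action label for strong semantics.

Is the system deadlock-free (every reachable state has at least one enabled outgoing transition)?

Answer: DEADLOCK at state 3

Working:
R = {0,1,2,3,4}
  0: tau→3  tau→4  [deg 2]
  1: tau→0  tau→3  [deg 2]
  2: a→2  [deg 1]
  3: ∅  [deadlock]
  4: b→2  tau→1  [deg 2]
Path to 3: tau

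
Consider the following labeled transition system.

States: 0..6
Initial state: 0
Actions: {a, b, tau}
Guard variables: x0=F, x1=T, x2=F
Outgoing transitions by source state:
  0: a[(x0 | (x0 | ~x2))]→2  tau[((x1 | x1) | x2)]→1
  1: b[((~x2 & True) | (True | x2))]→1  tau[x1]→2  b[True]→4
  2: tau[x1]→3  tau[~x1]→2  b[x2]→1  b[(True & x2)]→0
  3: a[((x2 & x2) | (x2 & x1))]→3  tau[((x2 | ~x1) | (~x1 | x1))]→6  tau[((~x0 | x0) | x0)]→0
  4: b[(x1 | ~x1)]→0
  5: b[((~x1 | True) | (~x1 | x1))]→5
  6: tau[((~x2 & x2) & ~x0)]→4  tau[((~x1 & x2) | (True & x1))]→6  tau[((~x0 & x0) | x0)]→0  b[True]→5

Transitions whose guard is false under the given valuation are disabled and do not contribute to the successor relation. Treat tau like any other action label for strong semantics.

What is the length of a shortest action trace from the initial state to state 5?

Breadth-first toward 5:
  L0 = {0}
  L1 = {1,2}
  L2 = {3,4}
  L3 = {6}
  L4 = {5}
first hit 5 at d=4 via a·tau·tau·b

Answer: 4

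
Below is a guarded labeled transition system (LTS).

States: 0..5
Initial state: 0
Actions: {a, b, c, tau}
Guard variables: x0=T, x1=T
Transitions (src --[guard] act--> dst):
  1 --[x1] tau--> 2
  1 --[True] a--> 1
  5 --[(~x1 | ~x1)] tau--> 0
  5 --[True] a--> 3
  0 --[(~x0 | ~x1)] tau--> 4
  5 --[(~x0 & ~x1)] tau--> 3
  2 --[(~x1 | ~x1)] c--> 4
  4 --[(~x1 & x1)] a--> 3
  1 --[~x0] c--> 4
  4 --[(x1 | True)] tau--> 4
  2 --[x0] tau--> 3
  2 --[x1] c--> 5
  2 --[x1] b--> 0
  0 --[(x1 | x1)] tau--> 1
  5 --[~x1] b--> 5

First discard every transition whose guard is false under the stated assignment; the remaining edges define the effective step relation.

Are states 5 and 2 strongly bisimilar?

Answer: NOT BISIMILAR

Analysis:
Compute ~ classes (split until stable):
  round 0: {{0,1,2,3,4,5}}
  round 1: {{0,4},{1},{2},{3},{5}}
  round 2: {{0},{1},{2},{3},{4},{5}}
Fixed point at round 3; 6 class(es).
class of 5: {5}; class of 2: {2}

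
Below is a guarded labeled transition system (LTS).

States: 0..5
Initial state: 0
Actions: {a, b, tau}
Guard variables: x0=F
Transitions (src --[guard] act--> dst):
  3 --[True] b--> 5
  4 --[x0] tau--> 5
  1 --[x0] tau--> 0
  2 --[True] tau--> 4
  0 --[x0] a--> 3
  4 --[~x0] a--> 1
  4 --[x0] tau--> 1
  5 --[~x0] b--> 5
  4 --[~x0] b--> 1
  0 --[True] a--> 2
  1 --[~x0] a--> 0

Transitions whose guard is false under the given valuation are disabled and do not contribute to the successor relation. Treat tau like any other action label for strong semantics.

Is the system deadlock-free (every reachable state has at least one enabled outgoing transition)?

Answer: DEADLOCK-FREE

Trace:
Reachable = {0,1,2,4}
  0: a→2  [1 out]
  1: a→0  [1 out]
  2: tau→4  [1 out]
  4: a→1  b→1  [2 out]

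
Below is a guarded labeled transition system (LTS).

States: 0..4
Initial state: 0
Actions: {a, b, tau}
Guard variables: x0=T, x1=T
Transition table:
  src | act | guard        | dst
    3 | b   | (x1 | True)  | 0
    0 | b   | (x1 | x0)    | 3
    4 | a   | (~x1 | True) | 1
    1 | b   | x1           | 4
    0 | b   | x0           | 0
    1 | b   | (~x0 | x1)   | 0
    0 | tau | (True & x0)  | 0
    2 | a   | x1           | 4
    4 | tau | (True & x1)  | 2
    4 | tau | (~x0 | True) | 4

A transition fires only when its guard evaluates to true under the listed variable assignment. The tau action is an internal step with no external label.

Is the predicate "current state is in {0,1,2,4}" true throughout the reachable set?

Safe = {0,1,2,4}
Reachable = {0,3}
  0: safe
  3: VIOLATES
witness against invariant: b → 3

Answer: INVARIANT VIOLATED at state 3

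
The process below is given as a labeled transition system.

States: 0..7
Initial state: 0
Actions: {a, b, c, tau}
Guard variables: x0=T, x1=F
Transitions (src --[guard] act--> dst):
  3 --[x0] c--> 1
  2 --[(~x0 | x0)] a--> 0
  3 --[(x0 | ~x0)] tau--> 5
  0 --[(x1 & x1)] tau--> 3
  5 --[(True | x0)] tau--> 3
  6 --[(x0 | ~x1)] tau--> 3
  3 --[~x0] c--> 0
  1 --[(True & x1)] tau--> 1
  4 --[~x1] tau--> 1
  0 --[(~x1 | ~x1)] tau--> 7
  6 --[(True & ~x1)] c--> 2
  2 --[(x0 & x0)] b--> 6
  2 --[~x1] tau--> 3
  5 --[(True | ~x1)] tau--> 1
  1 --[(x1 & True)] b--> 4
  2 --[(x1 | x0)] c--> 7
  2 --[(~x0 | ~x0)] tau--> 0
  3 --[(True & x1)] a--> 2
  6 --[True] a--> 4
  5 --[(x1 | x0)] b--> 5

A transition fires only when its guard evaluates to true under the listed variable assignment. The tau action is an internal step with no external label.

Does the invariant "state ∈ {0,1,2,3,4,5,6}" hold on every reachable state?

Answer: INVARIANT VIOLATED at state 7

Analysis:
Safe = {0,1,2,3,4,5,6}
Reachable = {0,7}
  0: ok
  7: ✗ unsafe
reach 7 via tau — violates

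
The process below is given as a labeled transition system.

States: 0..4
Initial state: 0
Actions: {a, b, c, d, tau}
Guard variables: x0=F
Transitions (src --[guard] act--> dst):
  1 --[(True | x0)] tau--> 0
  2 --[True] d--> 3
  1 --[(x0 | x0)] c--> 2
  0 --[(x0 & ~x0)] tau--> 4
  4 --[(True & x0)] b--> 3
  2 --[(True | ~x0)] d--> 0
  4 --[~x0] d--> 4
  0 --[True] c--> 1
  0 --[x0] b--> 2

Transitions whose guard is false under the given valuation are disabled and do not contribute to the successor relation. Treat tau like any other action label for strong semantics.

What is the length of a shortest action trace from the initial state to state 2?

Answer: UNREACHABLE

Trace:
BFS to 2:
  L0 = {0}
  L1 = {1}
2 never appears.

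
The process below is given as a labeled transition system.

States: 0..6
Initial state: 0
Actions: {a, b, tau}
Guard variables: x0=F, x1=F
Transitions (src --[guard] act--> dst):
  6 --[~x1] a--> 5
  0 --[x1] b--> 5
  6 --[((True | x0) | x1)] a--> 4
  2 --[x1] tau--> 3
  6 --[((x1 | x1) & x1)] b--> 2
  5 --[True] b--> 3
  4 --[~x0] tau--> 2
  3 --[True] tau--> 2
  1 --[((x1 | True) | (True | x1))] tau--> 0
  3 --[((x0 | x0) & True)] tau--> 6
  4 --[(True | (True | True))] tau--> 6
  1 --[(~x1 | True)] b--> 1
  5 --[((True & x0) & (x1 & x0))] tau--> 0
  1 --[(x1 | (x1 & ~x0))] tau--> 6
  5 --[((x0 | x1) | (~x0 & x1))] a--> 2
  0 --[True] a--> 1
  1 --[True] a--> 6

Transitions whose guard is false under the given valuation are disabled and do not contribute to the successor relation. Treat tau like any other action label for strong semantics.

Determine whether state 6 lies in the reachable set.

After dropping false guards: 10 live edges.
depth 0: {0}
depth 1: {1}  total {0,1}
depth 2: {6}  total {0,1,6}
depth 3: {4,5}  total {0,1,4,5,6}
depth 4: {2,3}  total {0,1,2,3,4,5,6}
Reachable = {0,1,2,3,4,5,6}
witness 6: a·a

Answer: REACHABLE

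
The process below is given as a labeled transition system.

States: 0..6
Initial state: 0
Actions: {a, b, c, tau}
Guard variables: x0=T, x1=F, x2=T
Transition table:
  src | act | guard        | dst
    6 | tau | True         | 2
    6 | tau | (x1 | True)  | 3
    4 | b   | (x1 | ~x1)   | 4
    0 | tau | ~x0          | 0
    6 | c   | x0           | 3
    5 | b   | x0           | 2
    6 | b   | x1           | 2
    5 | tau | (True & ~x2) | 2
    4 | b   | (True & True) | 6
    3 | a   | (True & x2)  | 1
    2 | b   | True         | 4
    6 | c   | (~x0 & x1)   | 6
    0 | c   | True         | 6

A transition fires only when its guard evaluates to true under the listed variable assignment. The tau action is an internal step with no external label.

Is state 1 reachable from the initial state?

Answer: REACHABLE

Working:
Guard filter leaves 9 enabled edge(s).
Layer 0: {0}
Layer 1: {6}  total {0,6}
Layer 2: {2,3}  total {0,2,3,6}
Layer 3: {1,4}  total {0,1,2,3,4,6}
Reachable = {0,1,2,3,4,6}
witness 1: c·tau·a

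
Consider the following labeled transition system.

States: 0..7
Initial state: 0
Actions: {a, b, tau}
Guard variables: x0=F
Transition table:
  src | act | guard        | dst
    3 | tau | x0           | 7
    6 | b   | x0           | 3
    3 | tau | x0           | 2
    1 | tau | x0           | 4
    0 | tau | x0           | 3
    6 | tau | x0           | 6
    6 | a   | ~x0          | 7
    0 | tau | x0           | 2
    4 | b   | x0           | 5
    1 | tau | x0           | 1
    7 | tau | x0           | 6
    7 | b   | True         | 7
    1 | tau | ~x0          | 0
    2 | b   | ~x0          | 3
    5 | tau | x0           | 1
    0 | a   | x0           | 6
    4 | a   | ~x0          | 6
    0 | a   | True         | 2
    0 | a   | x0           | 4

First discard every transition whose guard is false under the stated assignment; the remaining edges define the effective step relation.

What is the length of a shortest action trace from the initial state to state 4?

Layered search for 4:
  Layer 0: {0}
  Layer 1: {2}
  Layer 2: {3}
4 never appears.

Answer: UNREACHABLE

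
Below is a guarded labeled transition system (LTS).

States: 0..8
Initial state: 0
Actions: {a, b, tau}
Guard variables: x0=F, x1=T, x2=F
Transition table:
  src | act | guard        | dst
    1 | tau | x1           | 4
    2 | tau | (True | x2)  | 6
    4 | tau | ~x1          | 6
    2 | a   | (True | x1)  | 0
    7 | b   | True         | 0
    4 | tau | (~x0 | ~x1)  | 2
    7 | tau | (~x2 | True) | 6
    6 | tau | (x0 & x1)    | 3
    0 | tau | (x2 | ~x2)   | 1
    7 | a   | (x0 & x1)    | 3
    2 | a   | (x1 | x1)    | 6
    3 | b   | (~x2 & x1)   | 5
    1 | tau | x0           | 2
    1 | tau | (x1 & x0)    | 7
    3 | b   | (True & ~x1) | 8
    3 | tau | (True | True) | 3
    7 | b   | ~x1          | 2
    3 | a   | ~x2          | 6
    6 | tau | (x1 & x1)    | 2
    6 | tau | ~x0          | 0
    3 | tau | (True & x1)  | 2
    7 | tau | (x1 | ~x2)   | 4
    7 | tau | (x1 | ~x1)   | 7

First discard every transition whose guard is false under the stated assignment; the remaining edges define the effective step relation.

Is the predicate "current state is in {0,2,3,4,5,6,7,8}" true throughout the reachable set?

Answer: INVARIANT VIOLATED at state 1

Trace:
Safe = {0,2,3,4,5,6,7,8}
Reachable = {0,1,2,4,6}
  0: ok
  1: ✗ unsafe
  2: ok
  4: ok
  6: ok
witness against invariant: tau → 1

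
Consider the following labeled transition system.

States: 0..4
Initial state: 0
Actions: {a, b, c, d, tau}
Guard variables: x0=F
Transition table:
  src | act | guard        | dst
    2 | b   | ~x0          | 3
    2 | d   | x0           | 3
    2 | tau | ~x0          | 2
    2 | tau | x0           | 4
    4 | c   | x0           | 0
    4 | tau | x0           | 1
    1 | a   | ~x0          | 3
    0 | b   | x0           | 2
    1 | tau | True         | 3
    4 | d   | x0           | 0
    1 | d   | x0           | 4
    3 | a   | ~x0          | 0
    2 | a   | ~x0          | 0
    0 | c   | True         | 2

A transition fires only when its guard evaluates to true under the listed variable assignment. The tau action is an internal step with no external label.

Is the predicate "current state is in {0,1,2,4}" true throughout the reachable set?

Answer: INVARIANT VIOLATED at state 3

Trace:
Inv-set: {0,1,2,4}
Reach set: {0,2,3}
  0: safe
  2: safe
  3: ✗ unsafe
reach 3 via c·b — violates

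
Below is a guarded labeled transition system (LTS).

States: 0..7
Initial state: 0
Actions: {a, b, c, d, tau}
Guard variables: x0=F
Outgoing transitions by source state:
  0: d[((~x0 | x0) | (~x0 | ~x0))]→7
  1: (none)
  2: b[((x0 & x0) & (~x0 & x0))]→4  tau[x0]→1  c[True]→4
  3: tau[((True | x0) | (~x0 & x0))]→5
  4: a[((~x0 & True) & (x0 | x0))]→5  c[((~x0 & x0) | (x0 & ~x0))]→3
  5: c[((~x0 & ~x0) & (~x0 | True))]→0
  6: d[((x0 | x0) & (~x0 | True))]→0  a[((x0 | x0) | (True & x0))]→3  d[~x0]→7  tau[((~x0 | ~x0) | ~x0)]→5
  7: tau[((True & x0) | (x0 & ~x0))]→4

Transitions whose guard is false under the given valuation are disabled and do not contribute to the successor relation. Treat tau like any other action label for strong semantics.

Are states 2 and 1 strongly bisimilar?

Answer: NOT BISIMILAR

Trace:
Compute ~ classes (split until stable):
  round 0: {{0,1,2,3,4,5,6,7}}
  round 1: {{0},{1,4,7},{2,5},{3},{6}}
  round 2: {{0},{1,4,7},{2},{3},{5},{6}}
Fixed point at round 3; 6 class(es).
[2]={2}  [1]={1,4,7}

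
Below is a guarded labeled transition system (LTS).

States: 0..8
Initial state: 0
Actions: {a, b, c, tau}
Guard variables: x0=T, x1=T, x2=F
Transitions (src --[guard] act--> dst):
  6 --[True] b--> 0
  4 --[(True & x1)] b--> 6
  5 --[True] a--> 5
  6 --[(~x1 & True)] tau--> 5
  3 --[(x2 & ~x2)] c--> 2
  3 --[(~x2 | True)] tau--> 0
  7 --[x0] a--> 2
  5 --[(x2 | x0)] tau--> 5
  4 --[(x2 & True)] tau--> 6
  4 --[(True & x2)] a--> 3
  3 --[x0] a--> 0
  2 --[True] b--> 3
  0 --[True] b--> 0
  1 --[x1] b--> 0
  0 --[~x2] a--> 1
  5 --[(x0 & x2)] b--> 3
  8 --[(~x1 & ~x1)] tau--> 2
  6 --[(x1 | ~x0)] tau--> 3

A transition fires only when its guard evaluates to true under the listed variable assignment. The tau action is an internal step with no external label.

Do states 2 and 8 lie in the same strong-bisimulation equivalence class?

Answer: NOT BISIMILAR

Analysis:
Bisimulation quotient by refinement:
  round 0: {{0,1,2,3,4,5,6,7,8}}
  round 1: {{0},{1,2,4},{3,5},{6},{7},{8}}
  round 2: {{0},{1},{2},{3},{4},{5},{6},{7},{8}}
stable after 3 split(s): 9 block(s)
[2]={2}  [8]={8}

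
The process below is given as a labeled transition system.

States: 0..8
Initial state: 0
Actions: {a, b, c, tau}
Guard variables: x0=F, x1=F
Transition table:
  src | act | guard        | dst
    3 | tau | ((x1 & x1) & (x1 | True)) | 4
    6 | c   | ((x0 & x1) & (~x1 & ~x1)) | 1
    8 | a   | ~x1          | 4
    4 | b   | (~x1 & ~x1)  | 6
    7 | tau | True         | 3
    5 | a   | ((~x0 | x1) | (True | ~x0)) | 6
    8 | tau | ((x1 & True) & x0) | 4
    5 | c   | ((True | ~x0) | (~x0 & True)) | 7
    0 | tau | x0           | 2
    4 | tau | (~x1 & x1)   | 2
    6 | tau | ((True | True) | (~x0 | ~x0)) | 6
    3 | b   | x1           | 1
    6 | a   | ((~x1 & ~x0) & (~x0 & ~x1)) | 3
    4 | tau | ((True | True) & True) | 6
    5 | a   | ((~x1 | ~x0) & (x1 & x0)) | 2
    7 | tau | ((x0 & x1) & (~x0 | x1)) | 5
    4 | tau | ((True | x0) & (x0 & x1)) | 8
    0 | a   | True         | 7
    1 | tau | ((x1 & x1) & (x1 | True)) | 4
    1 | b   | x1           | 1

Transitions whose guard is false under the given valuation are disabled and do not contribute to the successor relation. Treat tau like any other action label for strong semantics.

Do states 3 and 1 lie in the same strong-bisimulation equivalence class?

Answer: BISIMILAR

Working:
Refine partition for ~:
  P[0] = {{0,1,2,3,4,5,6,7,8}}
  P[1] = {{0,8},{1,2,3},{4},{5},{6},{7}}
  P[2] = {{0},{1,2,3},{4},{5},{6},{7},{8}}
7 equivalence class(es) (converged in 3)
class of 3: {1,2,3}; class of 1: {1,2,3}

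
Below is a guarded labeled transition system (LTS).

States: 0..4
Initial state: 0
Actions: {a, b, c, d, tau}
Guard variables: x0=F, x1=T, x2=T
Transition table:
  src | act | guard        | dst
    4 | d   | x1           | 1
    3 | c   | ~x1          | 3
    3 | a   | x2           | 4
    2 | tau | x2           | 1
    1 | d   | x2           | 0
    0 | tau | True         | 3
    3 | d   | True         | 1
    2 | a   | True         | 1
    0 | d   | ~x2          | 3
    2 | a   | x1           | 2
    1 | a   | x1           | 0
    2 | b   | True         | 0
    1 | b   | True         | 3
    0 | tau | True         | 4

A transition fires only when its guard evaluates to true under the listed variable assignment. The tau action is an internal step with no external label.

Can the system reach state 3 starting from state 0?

Guard filter leaves 12 enabled edge(s).
depth 0: {0}
depth 1: {3,4}  total {0,3,4}
depth 2: {1}  total {0,1,3,4}
R = {0,1,3,4}
Path to 3: tau

Answer: REACHABLE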